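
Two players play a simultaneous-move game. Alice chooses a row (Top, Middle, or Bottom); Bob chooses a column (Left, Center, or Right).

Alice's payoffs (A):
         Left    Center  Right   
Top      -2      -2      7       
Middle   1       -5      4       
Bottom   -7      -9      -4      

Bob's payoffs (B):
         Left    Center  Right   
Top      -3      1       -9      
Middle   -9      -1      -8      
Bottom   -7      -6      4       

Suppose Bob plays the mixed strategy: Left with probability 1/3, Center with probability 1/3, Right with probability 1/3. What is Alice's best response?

Compute Alice's expected payoff from each pure strategy against the given mix.
Top: (1/3)·(-2) + (1/3)·(-2) + (1/3)·7 = 1
Middle: (1/3)·1 + (1/3)·(-5) + (1/3)·4 = 0
Bottom: (1/3)·(-7) + (1/3)·(-9) + (1/3)·(-4) = -20/3
Highest expected payoff is 1, from Top.

Top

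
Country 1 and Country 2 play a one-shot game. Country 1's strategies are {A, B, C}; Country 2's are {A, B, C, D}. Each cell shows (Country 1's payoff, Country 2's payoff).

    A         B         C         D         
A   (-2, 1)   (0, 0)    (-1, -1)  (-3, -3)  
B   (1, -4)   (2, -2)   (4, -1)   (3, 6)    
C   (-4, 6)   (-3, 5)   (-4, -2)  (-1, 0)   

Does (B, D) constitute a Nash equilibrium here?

Yes

Holding Country 2 at D: Country 1 gets 3 from B, versus -3 from A, -1 from C. No profitable deviation for Country 1.
Holding Country 1 at B: Country 2 gets 6 from D, versus -4 from A, -2 from B, -1 from C. No profitable deviation for Country 2 either.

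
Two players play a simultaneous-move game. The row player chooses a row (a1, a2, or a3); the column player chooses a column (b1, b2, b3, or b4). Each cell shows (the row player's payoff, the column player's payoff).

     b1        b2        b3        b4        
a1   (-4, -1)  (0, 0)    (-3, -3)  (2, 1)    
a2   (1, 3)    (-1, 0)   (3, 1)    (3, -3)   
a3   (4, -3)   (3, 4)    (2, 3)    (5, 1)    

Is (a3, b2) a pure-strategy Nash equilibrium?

Holding the column player at b2: the row player gets 3 from a3, versus 0 from a1, -1 from a2. No profitable deviation for the row player.
Holding the row player at a3: the column player gets 4 from b2, versus -3 from b1, 3 from b3, 1 from b4. No profitable deviation for the column player either.

Yes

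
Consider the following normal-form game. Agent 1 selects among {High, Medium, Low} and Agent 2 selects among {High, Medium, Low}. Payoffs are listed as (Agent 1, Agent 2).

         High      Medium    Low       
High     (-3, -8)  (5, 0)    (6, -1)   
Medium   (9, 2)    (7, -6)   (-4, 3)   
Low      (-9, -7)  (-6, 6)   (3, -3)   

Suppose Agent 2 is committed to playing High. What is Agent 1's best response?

With Agent 2 fixed at High, Agent 1's payoffs are: High → -3, Medium → 9, Low → -9.
The maximum is 9, achieved by Medium.

Medium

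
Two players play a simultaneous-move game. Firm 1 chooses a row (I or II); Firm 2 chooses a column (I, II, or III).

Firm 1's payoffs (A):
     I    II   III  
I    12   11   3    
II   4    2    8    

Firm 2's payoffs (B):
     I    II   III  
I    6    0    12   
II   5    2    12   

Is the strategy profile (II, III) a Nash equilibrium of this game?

Yes

Holding Firm 2 at III: Firm 1 gets 8 from II, versus 3 from I. No profitable deviation for Firm 1.
Holding Firm 1 at II: Firm 2 gets 12 from III, versus 5 from I, 2 from II. No profitable deviation for Firm 2 either.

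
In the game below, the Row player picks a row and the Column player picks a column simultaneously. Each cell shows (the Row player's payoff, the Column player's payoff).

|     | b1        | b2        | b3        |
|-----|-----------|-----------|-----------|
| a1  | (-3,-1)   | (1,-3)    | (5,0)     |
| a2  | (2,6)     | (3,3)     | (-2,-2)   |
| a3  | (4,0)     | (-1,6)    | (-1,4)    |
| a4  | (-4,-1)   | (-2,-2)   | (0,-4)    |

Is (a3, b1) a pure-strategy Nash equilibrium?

No

Holding the Column player at b1: the Row player gets 4 from a3, versus -3 from a1, 2 from a2, -4 from a4. No profitable deviation for the Row player.
Holding the Row player at a3: the Column player gets 0 from b1 but could get 6 by switching to b2. The Column player has a profitable deviation.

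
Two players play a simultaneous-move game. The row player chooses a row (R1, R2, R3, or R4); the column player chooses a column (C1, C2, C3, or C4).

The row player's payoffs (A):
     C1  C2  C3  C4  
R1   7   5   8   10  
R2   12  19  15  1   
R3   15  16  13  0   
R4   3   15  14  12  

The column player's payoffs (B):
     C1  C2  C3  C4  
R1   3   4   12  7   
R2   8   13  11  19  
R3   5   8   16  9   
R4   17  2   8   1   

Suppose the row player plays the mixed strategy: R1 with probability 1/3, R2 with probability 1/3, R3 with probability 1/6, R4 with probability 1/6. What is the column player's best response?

The column player's best reply maximizes expected payoff against the mix.
C1: (1/3)·3 + (1/3)·8 + (1/6)·5 + (1/6)·17 = 22/3
C2: (1/3)·4 + (1/3)·13 + (1/6)·8 + (1/6)·2 = 22/3
C3: (1/3)·12 + (1/3)·11 + (1/6)·16 + (1/6)·8 = 35/3
C4: (1/3)·7 + (1/3)·19 + (1/6)·9 + (1/6)·1 = 31/3
Highest expected payoff is 35/3, from C3.

C3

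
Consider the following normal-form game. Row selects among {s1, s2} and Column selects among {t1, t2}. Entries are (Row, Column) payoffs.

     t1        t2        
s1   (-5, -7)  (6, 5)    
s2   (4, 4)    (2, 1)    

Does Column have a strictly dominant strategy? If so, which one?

No strictly dominant strategy

Check whether one of Column's strategies beats all alternatives regardless of what the opponent does.
t1 is not dominant: against s1, t2 gives 5 > -7.
t2 is not dominant: against s2, t1 gives 4 > 1.
No single strategy is best against every opponent action.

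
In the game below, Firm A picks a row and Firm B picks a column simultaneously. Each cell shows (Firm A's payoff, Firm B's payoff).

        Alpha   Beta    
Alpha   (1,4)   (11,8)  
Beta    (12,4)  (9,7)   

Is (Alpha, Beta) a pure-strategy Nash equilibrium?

Yes

Holding Firm B at Beta: Firm A gets 11 from Alpha, versus 9 from Beta. No profitable deviation for Firm A.
Holding Firm A at Alpha: Firm B gets 8 from Beta, versus 4 from Alpha. No profitable deviation for Firm B either.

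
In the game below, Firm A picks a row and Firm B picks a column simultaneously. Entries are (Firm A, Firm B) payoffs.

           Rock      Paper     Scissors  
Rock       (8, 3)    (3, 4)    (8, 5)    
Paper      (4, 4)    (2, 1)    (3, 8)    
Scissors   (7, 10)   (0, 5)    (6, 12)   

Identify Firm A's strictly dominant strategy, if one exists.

A strategy is strictly dominant if it gives Firm A a strictly higher payoff than every other strategy, against every choice by the opponent.
Rock strictly dominates: vs Rock: 8 > each of {4, 7}; vs Paper: 3 > each of {2, 0}; vs Scissors: 8 > each of {3, 6}.

Rock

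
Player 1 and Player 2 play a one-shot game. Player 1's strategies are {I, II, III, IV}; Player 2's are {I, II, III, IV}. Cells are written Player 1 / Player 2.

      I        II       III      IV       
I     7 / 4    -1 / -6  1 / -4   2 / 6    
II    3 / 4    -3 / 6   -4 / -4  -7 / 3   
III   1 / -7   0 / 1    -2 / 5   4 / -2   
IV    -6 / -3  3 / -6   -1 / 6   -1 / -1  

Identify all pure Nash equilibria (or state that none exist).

Find each player's best response to every opponent strategy; NE are the intersections.
Player 1's best responses — vs I: I (payoff 7); vs II: IV (payoff 3); vs III: I (payoff 1); vs IV: III (payoff 4).
Player 2's best responses — vs I: IV (payoff 6); vs II: II (payoff 6); vs III: III (payoff 5); vs IV: III (payoff 6).
No cell has both players best-responding. For instance, Player 1's best reply to I is I, but against I Player 2 prefers IV over I.

None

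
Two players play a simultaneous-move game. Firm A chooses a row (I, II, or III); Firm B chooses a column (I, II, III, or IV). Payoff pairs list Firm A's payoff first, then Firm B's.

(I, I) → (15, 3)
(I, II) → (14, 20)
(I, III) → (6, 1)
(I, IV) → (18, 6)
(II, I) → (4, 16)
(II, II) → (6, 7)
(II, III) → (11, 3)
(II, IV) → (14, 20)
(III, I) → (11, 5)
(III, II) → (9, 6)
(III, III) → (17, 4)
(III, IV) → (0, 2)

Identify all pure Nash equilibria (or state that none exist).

Check mutual best responses: a cell is a NE iff neither player can gain by unilaterally deviating.
Firm A's best responses — vs I: I (payoff 15); vs II: I (payoff 14); vs III: III (payoff 17); vs IV: I (payoff 18).
Firm B's best responses — vs I: II (payoff 20); vs II: IV (payoff 20); vs III: II (payoff 6).
The only mutual best response is (I, II); neither player gains by switching there.

(I, II)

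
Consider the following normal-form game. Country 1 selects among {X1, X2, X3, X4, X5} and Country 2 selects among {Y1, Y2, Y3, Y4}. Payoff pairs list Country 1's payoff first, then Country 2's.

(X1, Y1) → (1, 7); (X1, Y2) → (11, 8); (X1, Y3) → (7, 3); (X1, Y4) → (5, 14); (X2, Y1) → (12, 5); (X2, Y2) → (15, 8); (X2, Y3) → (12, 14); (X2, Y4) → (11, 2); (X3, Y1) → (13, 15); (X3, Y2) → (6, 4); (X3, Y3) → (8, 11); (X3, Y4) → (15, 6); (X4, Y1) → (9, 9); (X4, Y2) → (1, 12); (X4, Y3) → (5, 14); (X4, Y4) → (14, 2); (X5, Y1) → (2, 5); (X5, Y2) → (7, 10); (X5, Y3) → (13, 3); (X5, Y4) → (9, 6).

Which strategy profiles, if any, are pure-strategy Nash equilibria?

(X3, Y1)

Find each player's best response to every opponent strategy; NE are the intersections.
Country 1's best responses — vs Y1: X3 (payoff 13); vs Y2: X2 (payoff 15); vs Y3: X5 (payoff 13); vs Y4: X3 (payoff 15).
Country 2's best responses — vs X1: Y4 (payoff 14); vs X2: Y3 (payoff 14); vs X3: Y1 (payoff 15); vs X4: Y3 (payoff 14); vs X5: Y2 (payoff 10).
The only mutual best response is (X3, Y1); neither player gains by switching there.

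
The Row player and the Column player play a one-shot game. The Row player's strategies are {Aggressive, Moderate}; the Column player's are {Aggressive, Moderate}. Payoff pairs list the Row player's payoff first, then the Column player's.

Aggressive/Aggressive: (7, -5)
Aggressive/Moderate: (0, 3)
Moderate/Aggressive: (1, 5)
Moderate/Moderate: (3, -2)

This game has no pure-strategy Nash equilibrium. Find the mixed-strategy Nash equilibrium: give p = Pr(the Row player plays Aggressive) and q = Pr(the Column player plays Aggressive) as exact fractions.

Each player's mixing probability is pinned down by making the *other* player indifferent.
The Column player indifferent between Aggressive and Moderate: p·(-5) + (1−p)·5 = p·3 + (1−p)·(-2) ⟹ 5 + (-10)p = (-2) + 5p ⟹ p = 7/15.
The Row player indifferent between Aggressive and Moderate: q·7 + (1−q)·0 = q·1 + (1−q)·3 ⟹ 0 + 7q = 3 + (-2)q ⟹ q = 1/3.

p = 7/15, q = 1/3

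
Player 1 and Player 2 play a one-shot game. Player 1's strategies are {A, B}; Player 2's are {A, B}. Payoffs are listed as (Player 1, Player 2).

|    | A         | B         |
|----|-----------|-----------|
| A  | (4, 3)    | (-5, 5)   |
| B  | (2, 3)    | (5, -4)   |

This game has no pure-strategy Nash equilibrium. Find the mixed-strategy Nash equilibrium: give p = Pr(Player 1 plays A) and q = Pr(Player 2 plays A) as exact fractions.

In a mixed NE each player is indifferent between their pure strategies, so the opponent's mix sets the indifference.
Player 2 indifferent between A and B: p·3 + (1−p)·3 = p·5 + (1−p)·(-4) ⟹ 3 + 0p = (-4) + 9p ⟹ p = 7/9.
Player 1 indifferent between A and B: q·4 + (1−q)·(-5) = q·2 + (1−q)·5 ⟹ (-5) + 9q = 5 + (-3)q ⟹ q = 5/6.

p = 7/9, q = 5/6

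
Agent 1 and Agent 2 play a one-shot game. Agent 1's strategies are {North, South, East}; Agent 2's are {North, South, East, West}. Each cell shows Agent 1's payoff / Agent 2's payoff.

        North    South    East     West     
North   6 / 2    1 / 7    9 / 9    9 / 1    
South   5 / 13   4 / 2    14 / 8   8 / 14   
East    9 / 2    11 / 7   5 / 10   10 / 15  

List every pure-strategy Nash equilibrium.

(East, West)

A profile is a Nash equilibrium when each player is best-responding to the other.
Agent 1's best responses — vs North: East (payoff 9); vs South: East (payoff 11); vs East: South (payoff 14); vs West: East (payoff 10).
Agent 2's best responses — vs North: East (payoff 9); vs South: West (payoff 14); vs East: West (payoff 15).
The only mutual best response is (East, West); neither player gains by switching there.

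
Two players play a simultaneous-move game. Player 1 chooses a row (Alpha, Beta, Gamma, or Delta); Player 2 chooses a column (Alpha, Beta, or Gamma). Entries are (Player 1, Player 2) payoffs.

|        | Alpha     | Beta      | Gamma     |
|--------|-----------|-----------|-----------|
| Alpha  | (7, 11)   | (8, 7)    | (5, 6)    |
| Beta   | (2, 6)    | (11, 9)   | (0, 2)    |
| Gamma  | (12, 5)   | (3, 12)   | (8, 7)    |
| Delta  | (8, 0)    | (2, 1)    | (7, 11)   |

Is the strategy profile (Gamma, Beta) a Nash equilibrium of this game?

No

Holding Player 2 at Beta: Player 1 gets 3 from Gamma but could get 11 by switching to Beta. Player 1 has a profitable deviation.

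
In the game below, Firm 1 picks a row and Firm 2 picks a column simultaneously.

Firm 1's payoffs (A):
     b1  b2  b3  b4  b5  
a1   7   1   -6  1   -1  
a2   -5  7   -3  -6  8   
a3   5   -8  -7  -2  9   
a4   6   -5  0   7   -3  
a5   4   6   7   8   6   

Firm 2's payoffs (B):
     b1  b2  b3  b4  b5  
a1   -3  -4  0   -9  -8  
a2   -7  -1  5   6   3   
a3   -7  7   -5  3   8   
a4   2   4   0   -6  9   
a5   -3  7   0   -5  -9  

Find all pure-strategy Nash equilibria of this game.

A profile is a Nash equilibrium when each player is best-responding to the other.
Firm 1's best responses — vs b1: a1 (payoff 7); vs b2: a2 (payoff 7); vs b3: a5 (payoff 7); vs b4: a5 (payoff 8); vs b5: a3 (payoff 9).
Firm 2's best responses — vs a1: b3 (payoff 0); vs a2: b4 (payoff 6); vs a3: b5 (payoff 8); vs a4: b5 (payoff 9); vs a5: b2 (payoff 7).
The only mutual best response is (a3, b5); neither player gains by switching there.

(a3, b5)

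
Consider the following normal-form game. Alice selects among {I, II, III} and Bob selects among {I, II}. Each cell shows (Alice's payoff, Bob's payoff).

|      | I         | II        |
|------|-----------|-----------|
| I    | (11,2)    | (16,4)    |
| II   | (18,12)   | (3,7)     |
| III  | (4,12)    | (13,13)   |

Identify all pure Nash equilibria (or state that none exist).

(I, II) and (II, I)

Check mutual best responses: a cell is a NE iff neither player can gain by unilaterally deviating.
Alice's best responses — vs I: II (payoff 18); vs II: I (payoff 16).
Bob's best responses — vs I: II (payoff 4); vs II: I (payoff 12); vs III: II (payoff 13).
Mutual best responses occur at (I, II) and (II, I); at each, neither player gains by switching.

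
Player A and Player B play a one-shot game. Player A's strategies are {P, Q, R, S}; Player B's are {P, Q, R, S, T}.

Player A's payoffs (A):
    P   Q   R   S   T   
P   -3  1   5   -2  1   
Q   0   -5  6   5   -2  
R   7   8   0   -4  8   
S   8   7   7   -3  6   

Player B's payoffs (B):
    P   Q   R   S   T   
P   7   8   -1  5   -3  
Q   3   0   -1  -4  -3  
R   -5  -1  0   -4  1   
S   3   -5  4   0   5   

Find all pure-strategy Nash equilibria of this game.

(R, T)

Check mutual best responses: a cell is a NE iff neither player can gain by unilaterally deviating.
Player A's best responses — vs P: S (payoff 8); vs Q: R (payoff 8); vs R: S (payoff 7); vs S: Q (payoff 5); vs T: R (payoff 8).
Player B's best responses — vs P: Q (payoff 8); vs Q: P (payoff 3); vs R: T (payoff 1); vs S: T (payoff 5).
The only mutual best response is (R, T); neither player gains by switching there.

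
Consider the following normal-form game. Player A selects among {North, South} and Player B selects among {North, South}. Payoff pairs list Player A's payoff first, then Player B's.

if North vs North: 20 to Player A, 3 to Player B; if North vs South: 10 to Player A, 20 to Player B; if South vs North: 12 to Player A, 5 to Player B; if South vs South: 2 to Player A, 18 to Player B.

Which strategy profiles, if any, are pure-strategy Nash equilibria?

(North, South)

Find each player's best response to every opponent strategy; NE are the intersections.
Player A's best responses — vs North: North (payoff 20); vs South: North (payoff 10).
Player B's best responses — vs North: South (payoff 20); vs South: South (payoff 18).
The only mutual best response is (North, South); neither player gains by switching there.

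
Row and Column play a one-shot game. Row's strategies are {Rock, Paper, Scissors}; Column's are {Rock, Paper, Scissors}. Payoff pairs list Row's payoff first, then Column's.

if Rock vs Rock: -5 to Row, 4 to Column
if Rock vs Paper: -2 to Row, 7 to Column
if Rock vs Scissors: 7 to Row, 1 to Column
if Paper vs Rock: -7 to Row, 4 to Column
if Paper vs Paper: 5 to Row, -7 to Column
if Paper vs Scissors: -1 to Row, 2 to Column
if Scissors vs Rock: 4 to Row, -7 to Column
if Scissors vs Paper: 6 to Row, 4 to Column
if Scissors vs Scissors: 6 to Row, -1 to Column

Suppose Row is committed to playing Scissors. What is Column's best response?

Paper

With Row fixed at Scissors, Column's payoffs are: Rock → -7, Paper → 4, Scissors → -1.
The maximum is 4, achieved by Paper.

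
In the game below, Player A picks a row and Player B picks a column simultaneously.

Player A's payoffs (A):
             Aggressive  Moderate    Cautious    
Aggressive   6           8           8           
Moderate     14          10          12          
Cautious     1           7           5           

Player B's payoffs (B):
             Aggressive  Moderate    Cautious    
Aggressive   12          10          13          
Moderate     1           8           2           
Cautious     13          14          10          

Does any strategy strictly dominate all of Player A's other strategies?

Moderate

A strategy is strictly dominant if it gives Player A a strictly higher payoff than every other strategy, against every choice by the opponent.
Moderate strictly dominates: vs Aggressive: 14 > each of {6, 1}; vs Moderate: 10 > each of {8, 7}; vs Cautious: 12 > each of {8, 5}.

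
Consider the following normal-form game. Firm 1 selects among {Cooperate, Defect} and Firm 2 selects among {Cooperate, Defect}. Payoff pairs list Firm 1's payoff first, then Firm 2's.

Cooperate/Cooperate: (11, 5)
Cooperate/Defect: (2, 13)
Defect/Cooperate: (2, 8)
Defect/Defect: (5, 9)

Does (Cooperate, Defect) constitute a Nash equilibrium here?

No

Holding Firm 2 at Defect: Firm 1 gets 2 from Cooperate but could get 5 by switching to Defect. Firm 1 has a profitable deviation.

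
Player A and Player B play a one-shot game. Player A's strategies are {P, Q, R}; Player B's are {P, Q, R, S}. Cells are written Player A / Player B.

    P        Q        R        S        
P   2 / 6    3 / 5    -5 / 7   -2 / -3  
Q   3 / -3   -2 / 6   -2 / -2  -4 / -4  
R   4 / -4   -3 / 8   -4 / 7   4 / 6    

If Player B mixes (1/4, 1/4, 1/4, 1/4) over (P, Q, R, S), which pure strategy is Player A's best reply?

Compute Player A's expected payoff from each pure strategy against the given mix.
P: (1/4)·2 + (1/4)·3 + (1/4)·(-5) + (1/4)·(-2) = -1/2
Q: (1/4)·3 + (1/4)·(-2) + (1/4)·(-2) + (1/4)·(-4) = -5/4
R: (1/4)·4 + (1/4)·(-3) + (1/4)·(-4) + (1/4)·4 = 1/4
Highest expected payoff is 1/4, from R.

R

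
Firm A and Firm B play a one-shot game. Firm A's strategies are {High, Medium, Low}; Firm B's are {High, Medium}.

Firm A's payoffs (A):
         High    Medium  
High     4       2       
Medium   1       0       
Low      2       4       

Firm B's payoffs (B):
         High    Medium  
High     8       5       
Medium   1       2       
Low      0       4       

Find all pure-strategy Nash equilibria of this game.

Check mutual best responses: a cell is a NE iff neither player can gain by unilaterally deviating.
Firm A's best responses — vs High: High (payoff 4); vs Medium: Low (payoff 4).
Firm B's best responses — vs High: High (payoff 8); vs Medium: Medium (payoff 2); vs Low: Medium (payoff 4).
Mutual best responses occur at (High, High) and (Low, Medium); at each, neither player gains by switching.

(High, High) and (Low, Medium)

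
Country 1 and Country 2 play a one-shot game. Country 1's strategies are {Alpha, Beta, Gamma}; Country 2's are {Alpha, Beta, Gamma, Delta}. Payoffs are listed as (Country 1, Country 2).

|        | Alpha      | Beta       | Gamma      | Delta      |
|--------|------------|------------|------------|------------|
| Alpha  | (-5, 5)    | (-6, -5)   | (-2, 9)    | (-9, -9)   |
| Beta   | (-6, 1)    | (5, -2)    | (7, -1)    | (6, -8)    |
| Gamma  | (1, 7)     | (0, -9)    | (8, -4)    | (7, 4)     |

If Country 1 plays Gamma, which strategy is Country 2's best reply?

Alpha

With Country 1 fixed at Gamma, Country 2's payoffs are: Alpha → 7, Beta → -9, Gamma → -4, Delta → 4.
The maximum is 7, achieved by Alpha.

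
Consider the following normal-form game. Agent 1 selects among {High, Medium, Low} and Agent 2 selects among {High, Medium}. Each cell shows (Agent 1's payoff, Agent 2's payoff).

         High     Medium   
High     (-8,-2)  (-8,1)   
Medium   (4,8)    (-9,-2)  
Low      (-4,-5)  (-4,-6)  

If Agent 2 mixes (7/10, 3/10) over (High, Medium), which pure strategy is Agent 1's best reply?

Compute Agent 1's expected payoff from each pure strategy against the given mix.
High: (7/10)·(-8) + (3/10)·(-8) = -8
Medium: (7/10)·4 + (3/10)·(-9) = 1/10
Low: (7/10)·(-4) + (3/10)·(-4) = -4
Highest expected payoff is 1/10, from Medium.

Medium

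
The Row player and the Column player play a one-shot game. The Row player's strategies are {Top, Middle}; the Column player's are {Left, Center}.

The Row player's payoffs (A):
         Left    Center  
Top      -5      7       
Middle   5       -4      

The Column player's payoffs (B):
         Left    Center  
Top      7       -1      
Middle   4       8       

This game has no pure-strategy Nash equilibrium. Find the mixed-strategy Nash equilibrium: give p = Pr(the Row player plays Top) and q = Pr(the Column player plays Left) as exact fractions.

In a mixed NE each player is indifferent between their pure strategies, so the opponent's mix sets the indifference.
The Column player indifferent between Left and Center: p·7 + (1−p)·4 = p·(-1) + (1−p)·8 ⟹ 4 + 3p = 8 + (-9)p ⟹ p = 1/3.
The Row player indifferent between Top and Middle: q·(-5) + (1−q)·7 = q·5 + (1−q)·(-4) ⟹ 7 + (-12)q = (-4) + 9q ⟹ q = 11/21.

p = 1/3, q = 11/21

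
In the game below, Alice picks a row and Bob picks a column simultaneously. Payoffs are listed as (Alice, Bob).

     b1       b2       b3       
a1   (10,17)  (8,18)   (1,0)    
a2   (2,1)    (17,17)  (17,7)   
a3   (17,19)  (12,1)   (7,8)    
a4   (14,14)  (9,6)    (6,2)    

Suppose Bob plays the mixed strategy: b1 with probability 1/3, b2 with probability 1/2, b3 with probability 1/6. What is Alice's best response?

Alice's best reply maximizes expected payoff against the mix.
a1: (1/3)·10 + (1/2)·8 + (1/6)·1 = 15/2
a2: (1/3)·2 + (1/2)·17 + (1/6)·17 = 12
a3: (1/3)·17 + (1/2)·12 + (1/6)·7 = 77/6
a4: (1/3)·14 + (1/2)·9 + (1/6)·6 = 61/6
Highest expected payoff is 77/6, from a3.

a3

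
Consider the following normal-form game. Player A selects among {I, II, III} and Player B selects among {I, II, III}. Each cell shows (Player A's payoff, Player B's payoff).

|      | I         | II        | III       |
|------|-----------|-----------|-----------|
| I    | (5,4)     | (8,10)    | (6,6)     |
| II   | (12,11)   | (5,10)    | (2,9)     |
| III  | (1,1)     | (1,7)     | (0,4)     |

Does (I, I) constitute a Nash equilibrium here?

Holding Player B at I: Player A gets 5 from I but could get 12 by switching to II. Player A has a profitable deviation.

No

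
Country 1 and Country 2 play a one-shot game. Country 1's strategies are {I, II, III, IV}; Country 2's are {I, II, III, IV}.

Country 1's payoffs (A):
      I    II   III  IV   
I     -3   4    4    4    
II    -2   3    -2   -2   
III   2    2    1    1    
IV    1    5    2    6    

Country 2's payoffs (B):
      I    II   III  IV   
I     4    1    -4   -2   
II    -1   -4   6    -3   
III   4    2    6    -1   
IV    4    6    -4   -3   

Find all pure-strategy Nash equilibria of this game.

Find each player's best response to every opponent strategy; NE are the intersections.
Country 1's best responses — vs I: III (payoff 2); vs II: IV (payoff 5); vs III: I (payoff 4); vs IV: IV (payoff 6).
Country 2's best responses — vs I: I (payoff 4); vs II: III (payoff 6); vs III: III (payoff 6); vs IV: II (payoff 6).
The only mutual best response is (IV, II); neither player gains by switching there.

(IV, II)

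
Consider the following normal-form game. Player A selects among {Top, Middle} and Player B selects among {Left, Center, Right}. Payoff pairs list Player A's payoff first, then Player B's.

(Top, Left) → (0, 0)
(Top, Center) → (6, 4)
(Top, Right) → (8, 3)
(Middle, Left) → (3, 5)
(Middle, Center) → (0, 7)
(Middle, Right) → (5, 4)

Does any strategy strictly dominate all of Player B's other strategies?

Check whether one of Player B's strategies beats all alternatives regardless of what the opponent does.
Center strictly dominates: vs Top: 4 > each of {0, 3}; vs Middle: 7 > each of {5, 4}.

Center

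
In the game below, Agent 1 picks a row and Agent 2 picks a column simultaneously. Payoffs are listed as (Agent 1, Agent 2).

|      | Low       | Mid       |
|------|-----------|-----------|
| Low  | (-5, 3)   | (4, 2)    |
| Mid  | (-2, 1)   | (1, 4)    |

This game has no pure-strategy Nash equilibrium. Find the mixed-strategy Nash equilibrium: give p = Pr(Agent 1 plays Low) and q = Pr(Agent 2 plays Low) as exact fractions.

p = 3/4, q = 1/2

In a mixed NE each player is indifferent between their pure strategies, so the opponent's mix sets the indifference.
Agent 2 indifferent between Low and Mid: p·3 + (1−p)·1 = p·2 + (1−p)·4 ⟹ 1 + 2p = 4 + (-2)p ⟹ p = 3/4.
Agent 1 indifferent between Low and Mid: q·(-5) + (1−q)·4 = q·(-2) + (1−q)·1 ⟹ 4 + (-9)q = 1 + (-3)q ⟹ q = 1/2.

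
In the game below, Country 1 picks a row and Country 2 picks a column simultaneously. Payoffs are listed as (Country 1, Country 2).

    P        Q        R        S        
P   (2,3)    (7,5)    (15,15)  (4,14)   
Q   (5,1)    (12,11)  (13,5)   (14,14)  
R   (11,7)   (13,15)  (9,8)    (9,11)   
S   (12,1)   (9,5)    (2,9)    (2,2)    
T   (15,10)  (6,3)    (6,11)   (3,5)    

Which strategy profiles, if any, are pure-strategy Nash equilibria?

(P, R), (Q, S), and (R, Q)

A profile is a Nash equilibrium when each player is best-responding to the other.
Country 1's best responses — vs P: T (payoff 15); vs Q: R (payoff 13); vs R: P (payoff 15); vs S: Q (payoff 14).
Country 2's best responses — vs P: R (payoff 15); vs Q: S (payoff 14); vs R: Q (payoff 15); vs S: R (payoff 9); vs T: R (payoff 11).
Mutual best responses occur at (P, R), (Q, S), and (R, Q); at each, neither player gains by switching.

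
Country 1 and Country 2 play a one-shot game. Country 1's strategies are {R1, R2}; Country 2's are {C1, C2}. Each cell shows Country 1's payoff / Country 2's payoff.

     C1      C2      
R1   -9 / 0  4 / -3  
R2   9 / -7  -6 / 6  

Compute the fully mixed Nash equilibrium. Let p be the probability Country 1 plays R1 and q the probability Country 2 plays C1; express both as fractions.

p = 13/16, q = 5/14

In a mixed NE each player is indifferent between their pure strategies, so the opponent's mix sets the indifference.
Country 2 indifferent between C1 and C2: p·0 + (1−p)·(-7) = p·(-3) + (1−p)·6 ⟹ (-7) + 7p = 6 + (-9)p ⟹ p = 13/16.
Country 1 indifferent between R1 and R2: q·(-9) + (1−q)·4 = q·9 + (1−q)·(-6) ⟹ 4 + (-13)q = (-6) + 15q ⟹ q = 5/14.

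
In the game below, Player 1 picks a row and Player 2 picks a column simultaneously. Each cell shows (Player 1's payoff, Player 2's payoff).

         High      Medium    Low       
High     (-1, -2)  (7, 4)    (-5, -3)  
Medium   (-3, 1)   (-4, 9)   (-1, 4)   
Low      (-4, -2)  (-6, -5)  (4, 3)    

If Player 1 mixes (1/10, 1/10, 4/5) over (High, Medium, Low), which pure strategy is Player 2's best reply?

Low

Compute Player 2's expected payoff from each pure strategy against the given mix.
High: (1/10)·(-2) + (1/10)·1 + (4/5)·(-2) = -17/10
Medium: (1/10)·4 + (1/10)·9 + (4/5)·(-5) = -27/10
Low: (1/10)·(-3) + (1/10)·4 + (4/5)·3 = 5/2
Highest expected payoff is 5/2, from Low.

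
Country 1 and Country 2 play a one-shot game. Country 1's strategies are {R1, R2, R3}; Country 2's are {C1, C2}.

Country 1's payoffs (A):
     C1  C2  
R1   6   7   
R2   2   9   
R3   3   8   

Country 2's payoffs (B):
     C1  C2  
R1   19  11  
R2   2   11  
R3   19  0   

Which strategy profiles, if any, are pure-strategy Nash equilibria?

(R1, C1) and (R2, C2)

A profile is a Nash equilibrium when each player is best-responding to the other.
Country 1's best responses — vs C1: R1 (payoff 6); vs C2: R2 (payoff 9).
Country 2's best responses — vs R1: C1 (payoff 19); vs R2: C2 (payoff 11); vs R3: C1 (payoff 19).
Mutual best responses occur at (R1, C1) and (R2, C2); at each, neither player gains by switching.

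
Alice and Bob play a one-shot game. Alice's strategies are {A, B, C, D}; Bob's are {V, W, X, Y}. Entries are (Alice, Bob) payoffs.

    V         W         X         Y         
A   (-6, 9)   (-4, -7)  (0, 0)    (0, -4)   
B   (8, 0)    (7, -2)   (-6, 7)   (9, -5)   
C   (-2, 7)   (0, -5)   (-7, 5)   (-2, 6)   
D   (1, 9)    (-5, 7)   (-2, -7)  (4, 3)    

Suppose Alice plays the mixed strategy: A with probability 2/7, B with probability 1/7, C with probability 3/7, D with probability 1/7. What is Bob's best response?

V

Compute Bob's expected payoff from each pure strategy against the given mix.
V: (2/7)·9 + (1/7)·0 + (3/7)·7 + (1/7)·9 = 48/7
W: (2/7)·(-7) + (1/7)·(-2) + (3/7)·(-5) + (1/7)·7 = -24/7
X: (2/7)·0 + (1/7)·7 + (3/7)·5 + (1/7)·(-7) = 15/7
Y: (2/7)·(-4) + (1/7)·(-5) + (3/7)·6 + (1/7)·3 = 8/7
Highest expected payoff is 48/7, from V.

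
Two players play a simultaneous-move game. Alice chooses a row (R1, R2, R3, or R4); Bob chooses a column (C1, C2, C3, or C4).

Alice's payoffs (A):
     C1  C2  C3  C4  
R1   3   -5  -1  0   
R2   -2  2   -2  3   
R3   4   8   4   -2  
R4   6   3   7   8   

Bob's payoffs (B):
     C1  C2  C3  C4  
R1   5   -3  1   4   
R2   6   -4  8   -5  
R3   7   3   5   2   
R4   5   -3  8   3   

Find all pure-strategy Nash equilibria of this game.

A profile is a Nash equilibrium when each player is best-responding to the other.
Alice's best responses — vs C1: R4 (payoff 6); vs C2: R3 (payoff 8); vs C3: R4 (payoff 7); vs C4: R4 (payoff 8).
Bob's best responses — vs R1: C1 (payoff 5); vs R2: C3 (payoff 8); vs R3: C1 (payoff 7); vs R4: C3 (payoff 8).
The only mutual best response is (R4, C3); neither player gains by switching there.

(R4, C3)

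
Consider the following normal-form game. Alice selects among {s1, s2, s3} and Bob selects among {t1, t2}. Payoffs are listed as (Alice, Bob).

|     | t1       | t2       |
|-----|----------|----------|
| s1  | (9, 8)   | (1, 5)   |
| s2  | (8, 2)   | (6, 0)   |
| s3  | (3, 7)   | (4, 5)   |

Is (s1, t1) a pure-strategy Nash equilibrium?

Yes

Holding Bob at t1: Alice gets 9 from s1, versus 8 from s2, 3 from s3. No profitable deviation for Alice.
Holding Alice at s1: Bob gets 8 from t1, versus 5 from t2. No profitable deviation for Bob either.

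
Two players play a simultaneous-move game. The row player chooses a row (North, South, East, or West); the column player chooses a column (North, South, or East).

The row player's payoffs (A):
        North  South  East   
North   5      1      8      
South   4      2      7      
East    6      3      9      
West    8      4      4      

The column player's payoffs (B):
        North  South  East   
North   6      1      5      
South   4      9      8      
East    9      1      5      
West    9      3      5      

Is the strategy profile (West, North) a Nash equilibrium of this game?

Holding the column player at North: the row player gets 8 from West, versus 5 from North, 4 from South, 6 from East. No profitable deviation for the row player.
Holding the row player at West: the column player gets 9 from North, versus 3 from South, 5 from East. No profitable deviation for the column player either.

Yes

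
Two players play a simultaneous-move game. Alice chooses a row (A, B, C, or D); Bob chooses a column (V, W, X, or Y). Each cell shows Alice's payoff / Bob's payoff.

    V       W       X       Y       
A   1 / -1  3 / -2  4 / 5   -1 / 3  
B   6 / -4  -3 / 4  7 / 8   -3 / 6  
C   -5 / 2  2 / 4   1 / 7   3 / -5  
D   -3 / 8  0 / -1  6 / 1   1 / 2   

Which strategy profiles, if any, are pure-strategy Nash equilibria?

Check mutual best responses: a cell is a NE iff neither player can gain by unilaterally deviating.
Alice's best responses — vs V: B (payoff 6); vs W: A (payoff 3); vs X: B (payoff 7); vs Y: C (payoff 3).
Bob's best responses — vs A: X (payoff 5); vs B: X (payoff 8); vs C: X (payoff 7); vs D: V (payoff 8).
The only mutual best response is (B, X); neither player gains by switching there.

(B, X)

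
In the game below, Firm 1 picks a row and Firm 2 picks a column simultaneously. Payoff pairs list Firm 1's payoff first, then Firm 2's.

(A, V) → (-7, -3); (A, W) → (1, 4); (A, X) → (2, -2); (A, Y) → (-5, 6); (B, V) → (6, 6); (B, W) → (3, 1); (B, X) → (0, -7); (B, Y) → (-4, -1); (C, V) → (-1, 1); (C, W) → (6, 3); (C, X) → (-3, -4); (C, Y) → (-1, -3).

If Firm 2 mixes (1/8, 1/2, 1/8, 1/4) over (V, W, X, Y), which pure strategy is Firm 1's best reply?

Compute Firm 1's expected payoff from each pure strategy against the given mix.
A: (1/8)·(-7) + (1/2)·1 + (1/8)·2 + (1/4)·(-5) = -11/8
B: (1/8)·6 + (1/2)·3 + (1/8)·0 + (1/4)·(-4) = 5/4
C: (1/8)·(-1) + (1/2)·6 + (1/8)·(-3) + (1/4)·(-1) = 9/4
Highest expected payoff is 9/4, from C.

C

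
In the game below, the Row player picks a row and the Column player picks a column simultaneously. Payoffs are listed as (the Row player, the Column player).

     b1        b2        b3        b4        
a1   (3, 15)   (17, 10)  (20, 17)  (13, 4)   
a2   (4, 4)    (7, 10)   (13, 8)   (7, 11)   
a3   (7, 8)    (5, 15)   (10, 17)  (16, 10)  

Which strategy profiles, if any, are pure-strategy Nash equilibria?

A profile is a Nash equilibrium when each player is best-responding to the other.
The Row player's best responses — vs b1: a3 (payoff 7); vs b2: a1 (payoff 17); vs b3: a1 (payoff 20); vs b4: a3 (payoff 16).
The Column player's best responses — vs a1: b3 (payoff 17); vs a2: b4 (payoff 11); vs a3: b3 (payoff 17).
The only mutual best response is (a1, b3); neither player gains by switching there.

(a1, b3)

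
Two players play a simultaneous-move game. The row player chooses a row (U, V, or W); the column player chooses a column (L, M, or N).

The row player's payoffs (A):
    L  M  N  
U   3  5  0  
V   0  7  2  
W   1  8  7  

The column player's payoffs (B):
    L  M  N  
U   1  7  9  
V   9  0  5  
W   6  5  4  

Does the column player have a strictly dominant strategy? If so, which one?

No strictly dominant strategy

Check whether one of the column player's strategies beats all alternatives regardless of what the opponent does.
L is not dominant: against U, M gives 7 > 1.
M is not dominant: against U, N gives 9 > 7.
N is not dominant: against V, L gives 9 > 5.
No single strategy is best against every opponent action.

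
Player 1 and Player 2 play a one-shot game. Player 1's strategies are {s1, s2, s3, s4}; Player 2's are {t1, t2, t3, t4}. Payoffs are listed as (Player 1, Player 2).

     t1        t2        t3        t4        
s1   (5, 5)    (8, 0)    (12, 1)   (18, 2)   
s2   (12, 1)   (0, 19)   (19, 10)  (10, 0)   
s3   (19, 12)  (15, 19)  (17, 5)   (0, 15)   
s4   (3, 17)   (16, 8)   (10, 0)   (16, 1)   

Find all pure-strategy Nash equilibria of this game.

Find each player's best response to every opponent strategy; NE are the intersections.
Player 1's best responses — vs t1: s3 (payoff 19); vs t2: s4 (payoff 16); vs t3: s2 (payoff 19); vs t4: s1 (payoff 18).
Player 2's best responses — vs s1: t1 (payoff 5); vs s2: t2 (payoff 19); vs s3: t2 (payoff 19); vs s4: t1 (payoff 17).
No cell has both players best-responding. For instance, Player 1's best reply to t1 is s3, but against s3 Player 2 prefers t2 over t1.

There is no pure-strategy Nash equilibrium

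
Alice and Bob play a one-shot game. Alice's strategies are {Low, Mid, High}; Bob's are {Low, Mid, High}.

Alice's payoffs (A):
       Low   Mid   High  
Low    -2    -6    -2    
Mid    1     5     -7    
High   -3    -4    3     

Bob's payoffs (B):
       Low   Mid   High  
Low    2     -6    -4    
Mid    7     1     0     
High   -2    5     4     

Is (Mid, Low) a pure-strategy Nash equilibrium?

Holding Bob at Low: Alice gets 1 from Mid, versus -2 from Low, -3 from High. No profitable deviation for Alice.
Holding Alice at Mid: Bob gets 7 from Low, versus 1 from Mid, 0 from High. No profitable deviation for Bob either.

Yes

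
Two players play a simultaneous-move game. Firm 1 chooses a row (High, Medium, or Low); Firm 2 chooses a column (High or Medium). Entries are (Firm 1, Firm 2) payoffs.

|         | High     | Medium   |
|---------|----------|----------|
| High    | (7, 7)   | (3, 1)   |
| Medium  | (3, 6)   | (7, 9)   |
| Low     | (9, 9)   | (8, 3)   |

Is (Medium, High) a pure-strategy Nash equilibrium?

Holding Firm 2 at High: Firm 1 gets 3 from Medium but could get 9 by switching to Low. Firm 1 has a profitable deviation.

No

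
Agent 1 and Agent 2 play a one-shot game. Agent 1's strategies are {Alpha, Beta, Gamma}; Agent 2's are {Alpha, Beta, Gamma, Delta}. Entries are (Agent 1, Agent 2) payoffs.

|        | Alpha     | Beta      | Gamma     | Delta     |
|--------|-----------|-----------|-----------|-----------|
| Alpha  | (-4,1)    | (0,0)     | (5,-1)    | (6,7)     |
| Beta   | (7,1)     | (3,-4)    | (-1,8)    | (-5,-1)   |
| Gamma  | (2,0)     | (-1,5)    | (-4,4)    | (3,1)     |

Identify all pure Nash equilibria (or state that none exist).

A profile is a Nash equilibrium when each player is best-responding to the other.
Agent 1's best responses — vs Alpha: Beta (payoff 7); vs Beta: Beta (payoff 3); vs Gamma: Alpha (payoff 5); vs Delta: Alpha (payoff 6).
Agent 2's best responses — vs Alpha: Delta (payoff 7); vs Beta: Gamma (payoff 8); vs Gamma: Beta (payoff 5).
The only mutual best response is (Alpha, Delta); neither player gains by switching there.

(Alpha, Delta)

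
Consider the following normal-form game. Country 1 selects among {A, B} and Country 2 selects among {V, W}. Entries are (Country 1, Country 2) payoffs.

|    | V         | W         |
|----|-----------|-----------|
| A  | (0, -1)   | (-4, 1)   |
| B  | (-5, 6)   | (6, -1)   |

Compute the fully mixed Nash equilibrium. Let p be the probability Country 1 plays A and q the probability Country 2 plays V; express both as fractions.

p = 7/9, q = 2/3

In a mixed NE each player is indifferent between their pure strategies, so the opponent's mix sets the indifference.
Country 2 indifferent between V and W: p·(-1) + (1−p)·6 = p·1 + (1−p)·(-1) ⟹ 6 + (-7)p = (-1) + 2p ⟹ p = 7/9.
Country 1 indifferent between A and B: q·0 + (1−q)·(-4) = q·(-5) + (1−q)·6 ⟹ (-4) + 4q = 6 + (-11)q ⟹ q = 2/3.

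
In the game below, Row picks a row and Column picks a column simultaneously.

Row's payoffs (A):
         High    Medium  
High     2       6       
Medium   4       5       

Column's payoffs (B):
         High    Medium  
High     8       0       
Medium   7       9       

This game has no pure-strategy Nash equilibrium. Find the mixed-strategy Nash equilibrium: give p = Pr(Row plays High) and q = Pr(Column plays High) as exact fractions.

In a mixed NE each player is indifferent between their pure strategies, so the opponent's mix sets the indifference.
Column indifferent between High and Medium: p·8 + (1−p)·7 = p·0 + (1−p)·9 ⟹ 7 + 1p = 9 + (-9)p ⟹ p = 1/5.
Row indifferent between High and Medium: q·2 + (1−q)·6 = q·4 + (1−q)·5 ⟹ 6 + (-4)q = 5 + (-1)q ⟹ q = 1/3.

p = 1/5, q = 1/3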